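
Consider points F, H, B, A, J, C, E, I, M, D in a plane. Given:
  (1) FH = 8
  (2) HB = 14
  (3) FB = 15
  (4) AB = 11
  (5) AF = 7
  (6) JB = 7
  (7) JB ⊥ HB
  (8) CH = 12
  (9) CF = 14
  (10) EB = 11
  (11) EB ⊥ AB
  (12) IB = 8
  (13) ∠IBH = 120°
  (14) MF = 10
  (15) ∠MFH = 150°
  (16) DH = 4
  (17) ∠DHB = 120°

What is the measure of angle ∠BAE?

Step 1: By the law of cosines on triangle ABE: AE² = 11² + 11² − 2·11·11·cos(90°) = 242, so AE = 11·√2.
Step 2: By the inverse law of cosines on triangle BAE: cos(∠BAE) = (11² + (11·√2)² − 11²) / (2·11·11·√2) = 242/342.24 = 0.7071, so ∠BAE = 45°.

Therefore, the measure of angle ∠BAE = 45°.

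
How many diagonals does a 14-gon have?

Each of the 14 vertices connects to 11 non-adjacent vertices via diagonals.
Total connections = 14 × 11 = 154, but each diagonal is counted twice.
Number of diagonals = 154 / 2 = 77.

77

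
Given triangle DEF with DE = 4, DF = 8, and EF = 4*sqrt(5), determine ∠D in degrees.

When all three sides of a triangle are known, the law of cosines can be rearranged to find any angle.
cos(C) = (a² + b² - c²) / (2ab) gives cos(D) = 0.
Taking the inverse cosine: D = 90°.

90°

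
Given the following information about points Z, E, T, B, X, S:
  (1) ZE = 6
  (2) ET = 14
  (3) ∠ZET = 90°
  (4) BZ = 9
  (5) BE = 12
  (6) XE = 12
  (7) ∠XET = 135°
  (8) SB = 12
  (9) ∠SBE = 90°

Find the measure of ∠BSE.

Step 1: By the law of cosines on triangle SBE: SE² = 12² + 12² − 2·12·12·cos(90°) = 288, so SE = 12·√2.
Step 2: By the inverse law of cosines on triangle BSE: cos(∠BSE) = (12² + (12·√2)² − 12²) / (2·12·12·√2) = 288/407.29 = 0.7071, so ∠BSE = 45°.

Therefore, the measure of angle ∠BSE = 45°.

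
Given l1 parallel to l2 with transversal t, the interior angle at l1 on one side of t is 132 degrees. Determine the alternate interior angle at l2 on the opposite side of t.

Alternate interior angles formed by parallel lines and a transversal are equal.
The given angle is 132 degrees.
The alternate interior angle = 132 degrees.

132 degrees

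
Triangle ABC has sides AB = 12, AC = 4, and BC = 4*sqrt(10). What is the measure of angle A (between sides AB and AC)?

When all three sides of a triangle are known, the law of cosines can be rearranged to find any angle.
cos(C) = (a² + b² - c²) / (2ab) gives cos(A) = 0.
Taking the inverse cosine: A = 90°.

90°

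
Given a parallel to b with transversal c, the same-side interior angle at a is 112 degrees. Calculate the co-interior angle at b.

Co-interior angles (same-side interior) formed by parallel lines and a transversal are supplementary (sum to 180 degrees).
The given angle is 112 degrees.
The co-interior angle = 180 - 112 = 68 degrees.

68 degrees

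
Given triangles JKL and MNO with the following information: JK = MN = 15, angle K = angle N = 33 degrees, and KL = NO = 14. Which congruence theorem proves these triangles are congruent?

Consider the given information: JK = MN = 15, angle K = angle N = 33 degrees, and KL = NO = 14
This is not SSS or HL: SSS requires all three pairs of sides, but we don't have that. HL only applies to right triangles with matching hypotenuse and leg.
The correct criterion is SAS. Two pairs of corresponding sides and the included angle are equal (Side-Angle-Side).

SAS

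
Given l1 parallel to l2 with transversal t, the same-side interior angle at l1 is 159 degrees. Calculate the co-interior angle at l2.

Co-interior (same-side interior) angles are between the parallel lines on the same side of the transversal.
Unlike corresponding or alternate interior angles, they are supplementary rather than equal.
So the angle = 180 - 159 = 21 degrees.

21 degrees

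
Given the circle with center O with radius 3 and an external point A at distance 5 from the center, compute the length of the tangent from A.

The tangent, radius, and line from the external point to the center form a right triangle.
The right angle is where the tangent meets the radius.
By the Pythagorean theorem: tangent² + 3² = 5²
tangent² = 25 - 9 = 16
tangent = 4

4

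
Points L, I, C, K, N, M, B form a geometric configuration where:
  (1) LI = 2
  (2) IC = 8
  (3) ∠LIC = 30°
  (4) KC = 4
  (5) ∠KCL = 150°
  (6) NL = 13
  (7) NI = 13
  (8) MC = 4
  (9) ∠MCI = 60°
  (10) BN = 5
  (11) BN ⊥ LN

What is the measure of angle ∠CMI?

Step 1: By the law of cosines on triangle MCI: MI² = 4² + 8² − 2·4·8·cos(60°) = 48, so MI = 4·√3.
Step 2: By the inverse law of cosines on triangle CMI: cos(∠CMI) = (4² + (4·√3)² − 8²) / (2·4·4·√3) = 0/55.43 = 0, so ∠CMI = 90°.

Therefore, the measure of angle ∠CMI = 90°.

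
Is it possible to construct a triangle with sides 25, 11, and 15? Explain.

For three segments to close into a triangle, no single side can be as long as the other two combined.
The longest side is 25, and 11 + 15 = 26 > 25.
A triangle can be formed.

Yes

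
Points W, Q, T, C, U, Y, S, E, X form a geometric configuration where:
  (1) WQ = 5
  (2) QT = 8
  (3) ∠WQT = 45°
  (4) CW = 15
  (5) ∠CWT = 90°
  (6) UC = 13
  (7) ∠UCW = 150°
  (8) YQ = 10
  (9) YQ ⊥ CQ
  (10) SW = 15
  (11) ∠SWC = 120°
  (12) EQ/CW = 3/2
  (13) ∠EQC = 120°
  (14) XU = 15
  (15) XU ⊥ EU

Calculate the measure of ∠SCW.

Step 1: By the law of cosines on triangle CWS: CS² = 15² + 15² − 2·15·15·cos(120°) = 675, so CS = 15·√3.
Step 2: By the inverse law of cosines on triangle SCW: cos(∠SCW) = ((15·√3)² + 15² − 15²) / (2·15·√3·15) = 675/779.42 = 0.866, so ∠SCW = 30°.

Therefore, the measure of angle ∠SCW = 30°.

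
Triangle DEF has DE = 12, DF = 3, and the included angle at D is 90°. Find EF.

By the law of cosines: EF^2 = DE^2 + DF^2 - 2*DE*DF*cos(D)
EF^2 = 12^2 + 3^2 - 2*12*3*cos(90°)
EF^2 = 144 + 9 - 72*(0)
EF^2 = 153
EF = 3*sqrt(17)

3*sqrt(17)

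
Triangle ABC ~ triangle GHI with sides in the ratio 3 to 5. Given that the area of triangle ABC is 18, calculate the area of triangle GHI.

Area ratio = (3/5)^2 = 9/25. Area of GHI = 18 * 25/9 = 50.

50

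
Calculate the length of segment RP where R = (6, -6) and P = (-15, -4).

The horizontal distance is |-15 - 6| = 21 and the vertical distance is |-4 - -6| = 2.
By the Pythagorean theorem, d = sqrt(21^2 + 2^2) = sqrt(445).

sqrt(445)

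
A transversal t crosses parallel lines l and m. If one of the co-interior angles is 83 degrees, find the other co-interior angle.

Co-interior angles sum to 180: 180 - 83 = 97 degrees.

97 degrees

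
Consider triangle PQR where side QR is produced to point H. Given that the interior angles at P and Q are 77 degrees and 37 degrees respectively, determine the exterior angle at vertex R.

By the exterior angle theorem, an exterior angle of a triangle equals the sum of the two remote interior angles.
Exterior angle = angle P + angle Q
Exterior angle = 77 + 37 = 114 degrees

114 degrees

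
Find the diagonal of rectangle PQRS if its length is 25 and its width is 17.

Using the Pythagorean theorem:
d² = 25² + 17² = 625 + 289 = 914
d = sqrt(914)

sqrt(914)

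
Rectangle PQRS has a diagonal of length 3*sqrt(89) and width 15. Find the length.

Using the Pythagorean theorem: d^2 = a^2 + b^2
b^2 = d^2 - a^2
b^2 = 801 - 225
b^2 = 576
b = sqrt(576) = 24

24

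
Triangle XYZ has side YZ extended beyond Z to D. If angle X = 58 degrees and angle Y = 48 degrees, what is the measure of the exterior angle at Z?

Exterior angle = 58 + 48 = 106 degrees (exterior angle theorem).

106 degrees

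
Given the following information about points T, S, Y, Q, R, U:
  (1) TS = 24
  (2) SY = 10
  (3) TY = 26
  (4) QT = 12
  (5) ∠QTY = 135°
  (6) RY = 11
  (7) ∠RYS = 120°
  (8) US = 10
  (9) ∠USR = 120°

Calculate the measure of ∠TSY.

Step 1: By the inverse law of cosines on triangle TSY: cos(∠TSY) = (24² + 10² − 26²) / (2·24·10) = 0/480 = 0, so ∠TSY = 90°.

Therefore, the measure of angle ∠TSY = 90°.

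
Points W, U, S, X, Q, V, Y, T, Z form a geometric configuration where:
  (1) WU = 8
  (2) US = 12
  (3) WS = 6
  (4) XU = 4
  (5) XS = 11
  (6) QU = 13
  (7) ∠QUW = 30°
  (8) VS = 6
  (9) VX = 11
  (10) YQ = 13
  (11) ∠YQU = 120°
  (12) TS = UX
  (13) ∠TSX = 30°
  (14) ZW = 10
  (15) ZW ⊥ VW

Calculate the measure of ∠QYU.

Step 1: By the law of cosines on triangle YQU: YU² = 13² + 13² − 2·13·13·cos(120°) = 507, so YU = 13·√3.
Step 2: By the inverse law of cosines on triangle QYU: cos(∠QYU) = (13² + (13·√3)² − 13²) / (2·13·13·√3) = 507/585.43 = 0.866, so ∠QYU = 30°.

Therefore, the measure of angle ∠QYU = 30°.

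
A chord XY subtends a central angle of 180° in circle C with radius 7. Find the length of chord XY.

Chord = 2(7) sin(90°) = 14

14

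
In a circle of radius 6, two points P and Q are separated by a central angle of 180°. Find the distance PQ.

Chord = 2(6) sin(90°) = 12

12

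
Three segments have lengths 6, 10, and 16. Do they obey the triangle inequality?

The longest side is 16. The other two sides sum to 6 + 10 = 16.
Since 16 ≤ 16, the two shorter sides cannot reach around to close the triangle.

No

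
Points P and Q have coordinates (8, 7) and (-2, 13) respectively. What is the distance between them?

d = sqrt((-2 - 8)^2 + (13 - 7)^2)
d = sqrt(-10^2 + 6^2)
d = sqrt(100 + 36)
d = sqrt(136) = 2*sqrt(34)

2*sqrt(34)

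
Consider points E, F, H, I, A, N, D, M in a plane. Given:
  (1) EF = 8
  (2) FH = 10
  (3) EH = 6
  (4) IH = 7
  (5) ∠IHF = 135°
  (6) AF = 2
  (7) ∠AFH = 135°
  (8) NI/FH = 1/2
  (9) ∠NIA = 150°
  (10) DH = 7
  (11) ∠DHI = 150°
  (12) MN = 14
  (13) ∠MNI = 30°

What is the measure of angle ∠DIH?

Step 1: By the law of cosines on triangle IHD: ID² = 7² + 7² − 2·7·7·cos(150°) = 182.87, so ID ≈ 13.52.
Step 2: By the inverse law of cosines on triangle DIH: cos(∠DIH) = (13.52² + 7² − 7²) / (2·13.52·7) = 182.87/189.32 = 0.9659, so ∠DIH = 15°.

Therefore, the measure of angle ∠DIH = 15°.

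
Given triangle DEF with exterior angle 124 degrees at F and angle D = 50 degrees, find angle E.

The exterior angle theorem states that an exterior angle equals the sum of the two non-adjacent interior angles.
So 124 = 50 + angle E, which gives angle E = 124 - 50 = 74 degrees.

74 degrees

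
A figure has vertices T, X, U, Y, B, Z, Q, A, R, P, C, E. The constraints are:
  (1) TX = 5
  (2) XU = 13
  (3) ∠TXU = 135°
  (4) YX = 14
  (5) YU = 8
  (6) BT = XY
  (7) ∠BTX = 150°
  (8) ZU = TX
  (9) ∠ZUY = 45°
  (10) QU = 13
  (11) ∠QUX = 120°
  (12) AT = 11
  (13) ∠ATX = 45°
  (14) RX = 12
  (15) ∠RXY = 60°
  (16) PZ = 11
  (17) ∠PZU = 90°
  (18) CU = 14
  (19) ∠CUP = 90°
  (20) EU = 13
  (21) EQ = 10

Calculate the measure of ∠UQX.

Step 1: By the law of cosines on triangle QUX: QX² = 13² + 13² − 2·13·13·cos(120°) = 507, so QX = 13·√3.
Step 2: By the inverse law of cosines on triangle UQX: cos(∠UQX) = (13² + (13·√3)² − 13²) / (2·13·13·√3) = 507/585.43 = 0.866, so ∠UQX = 30°.

Therefore, the measure of angle ∠UQX = 30°.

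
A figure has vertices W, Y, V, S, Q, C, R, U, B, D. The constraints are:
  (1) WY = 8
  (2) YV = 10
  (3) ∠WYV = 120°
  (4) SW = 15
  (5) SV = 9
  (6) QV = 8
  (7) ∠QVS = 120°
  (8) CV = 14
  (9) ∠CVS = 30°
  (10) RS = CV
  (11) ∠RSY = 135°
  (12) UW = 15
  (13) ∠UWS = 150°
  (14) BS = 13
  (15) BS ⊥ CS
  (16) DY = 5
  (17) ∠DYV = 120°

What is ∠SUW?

Step 1: By the law of cosines on triangle UWS: US² = 15² + 15² − 2·15·15·cos(150°) = 839.71, so US ≈ 28.98.
Step 2: By the inverse law of cosines on triangle SUW: cos(∠SUW) = (28.98² + 15² − 15²) / (2·28.98·15) = 839.71/869.33 = 0.9659, so ∠SUW = 15°.

Therefore, the measure of angle ∠SUW = 15°.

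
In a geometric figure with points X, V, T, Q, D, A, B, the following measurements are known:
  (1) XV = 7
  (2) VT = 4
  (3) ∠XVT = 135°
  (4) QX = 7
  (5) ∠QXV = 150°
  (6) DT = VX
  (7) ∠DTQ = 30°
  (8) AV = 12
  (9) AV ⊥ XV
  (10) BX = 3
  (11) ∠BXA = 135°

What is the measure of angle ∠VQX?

Step 1: By the law of cosines on triangle QXV: QV² = 7² + 7² − 2·7·7·cos(150°) = 182.87, so QV ≈ 13.52.
Step 2: By the inverse law of cosines on triangle VQX: cos(∠VQX) = (13.52² + 7² − 7²) / (2·13.52·7) = 182.87/189.32 = 0.9659, so ∠VQX = 15°.

Therefore, the measure of angle ∠VQX = 15°.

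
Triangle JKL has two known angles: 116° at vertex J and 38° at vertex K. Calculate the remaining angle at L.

Let angle L = x. Then 116 + 38 + x = 180.
x = 180 - 154 = 26 degrees.

26 degrees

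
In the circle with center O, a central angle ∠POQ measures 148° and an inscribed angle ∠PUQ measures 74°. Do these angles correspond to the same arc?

By the inscribed angle theorem, if both angles subtend the same arc, the inscribed angle must be half the central angle.
Half of 148° = 74°, which equals the given inscribed angle of 74°.
Therefore, yes, they correspond to the same arc.

Yes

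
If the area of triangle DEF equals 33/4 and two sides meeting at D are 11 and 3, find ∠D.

From the SAS area formula Area = (1/2)ab sin(C), rearranging gives sin(C) = 2*Area/(ab).
sin(C) = 2 * 33/4 / (33) = 1/2.
Therefore C = arcsin(1/2) = 30°.
Since sin(180° - C) = sin(C), the obtuse angle 150° gives the same area, so C = 30° or C = 150°.

30° or 150°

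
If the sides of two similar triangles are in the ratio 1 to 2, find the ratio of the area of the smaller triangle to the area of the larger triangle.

Area scales with the square of linear dimensions. If every length is multiplied by 1/2, then the area is multiplied by (1/2)^2 = 1/4.
The area ratio is 1:4.

1:4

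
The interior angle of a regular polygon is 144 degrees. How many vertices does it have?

Each interior angle of a regular n-gon is (n - 2) * 180 / n.
Setting this equal to 144:
(n - 2) * 180 / n = 144
Each exterior angle = 180 - 144 = 36 degrees.
Since exterior angles sum to 360: n = 360 / 36 = 10.

10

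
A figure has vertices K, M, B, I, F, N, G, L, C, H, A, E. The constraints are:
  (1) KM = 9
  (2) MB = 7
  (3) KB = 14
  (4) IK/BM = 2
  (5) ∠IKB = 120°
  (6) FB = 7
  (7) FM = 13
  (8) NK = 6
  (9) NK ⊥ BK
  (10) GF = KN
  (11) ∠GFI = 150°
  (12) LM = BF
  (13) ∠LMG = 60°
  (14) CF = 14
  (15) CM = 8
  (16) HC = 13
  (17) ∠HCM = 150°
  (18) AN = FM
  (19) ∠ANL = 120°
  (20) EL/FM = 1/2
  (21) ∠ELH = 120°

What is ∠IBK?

From the given relations: IK = 2·BM = 2·7 = 14.
Step 1: By the law of cosines on triangle BKI: BI² = 14² + 14² − 2·14·14·cos(120°) = 588, so BI = 14·√3.
Step 2: By the inverse law of cosines on triangle IBK: cos(∠IBK) = ((14·√3)² + 14² − 14²) / (2·14·√3·14) = 588/678.96 = 0.866, so ∠IBK = 30°.

Therefore, the measure of angle ∠IBK = 30°.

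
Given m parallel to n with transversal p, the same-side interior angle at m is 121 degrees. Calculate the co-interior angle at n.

Co-interior angles (same-side interior) formed by parallel lines and a transversal are supplementary (sum to 180 degrees).
The given angle is 121 degrees.
The co-interior angle = 180 - 121 = 59 degrees.

59 degrees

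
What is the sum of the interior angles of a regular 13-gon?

The sum of interior angles of an n-sided polygon is (n - 2) * 180.
For n = 13: (13 - 2) * 180 = 11 * 180 = 1980 degrees.

1980 degrees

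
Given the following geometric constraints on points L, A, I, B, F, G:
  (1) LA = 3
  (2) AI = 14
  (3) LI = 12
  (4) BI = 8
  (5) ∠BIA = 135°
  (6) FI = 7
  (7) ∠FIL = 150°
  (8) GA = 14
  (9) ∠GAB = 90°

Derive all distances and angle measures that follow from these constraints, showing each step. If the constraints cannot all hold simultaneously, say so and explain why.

The constraints are consistent.

Step 1: From LI = 12, IF = 7, and ∠LIF = 150°, by the law of cosines:
  LF² = LI² + IF² - 2·LI·IF·cos(150°) = 144 + 49 + 145.5 = 338.5
  LF ≈ 18.4

Step 2: From AI = 14, IB = 8, and ∠AIB = 135°, by the law of cosines:
  AB² = AI² + IB² - 2·AI·IB·cos(135°) = 196 + 64 + 158.4 = 418.4
  AB ≈ 20.45

Step 3: From LA = 3, LI = 12, AI = 14, by the inverse law of cosines:
  cos(∠ALI) = (LA² + LI² - AI²) / (2·LA·LI)
  ∠ALI = 126.67°

Step 4: From AI = 14, AL = 3, IL = 12, by the inverse law of cosines:
  cos(∠IAL) = (AI² + AL² - IL²) / (2·AI·AL)
  ∠IAL = 43.43°

Step 5: From IA = 14, IL = 12, AL = 3, by the inverse law of cosines:
  cos(∠AIL) = (IA² + IL² - AL²) / (2·IA·IL)
  ∠AIL = 9.9°

Step 6: From BA = 20.45, AG = 14, and ∠BAG = 90°, by the law of cosines:
  BG² = BA² + AG² - 2·BA·AG·cos(90°) = 418.4 + 196 - 0 = 614.4
  BG ≈ 24.79

Step 7: From LF = 18.4, LI = 12, FI = 7, by the inverse law of cosines:
  cos(∠FLI) = (LF² + LI² - FI²) / (2·LF·LI)
  ∠FLI = 10.97°

Step 8: From AB = 20.45, AI = 14, BI = 8, by the inverse law of cosines:
  cos(∠BAI) = (AB² + AI² - BI²) / (2·AB·AI)
  ∠BAI = 16.05°

Step 9: From BA = 20.45, BI = 8, AI = 14, by the inverse law of cosines:
  cos(∠ABI) = (BA² + BI² - AI²) / (2·BA·BI)
  ∠ABI = 28.95°

Step 10: From FI = 7, FL = 18.4, IL = 12, by the inverse law of cosines:
  cos(∠IFL) = (FI² + FL² - IL²) / (2·FI·FL)
  ∠IFL = 19.03°

Step 11: From BA = 20.45, BG = 24.79, AG = 14, by the inverse law of cosines:
  cos(∠ABG) = (BA² + BG² - AG²) / (2·BA·BG)
  ∠ABG = 34.39°

Step 12: From GA = 14, GB = 24.79, AB = 20.45, by the inverse law of cosines:
  cos(∠AGB) = (GA² + GB² - AB²) / (2·GA·GB)
  ∠AGB = 55.61°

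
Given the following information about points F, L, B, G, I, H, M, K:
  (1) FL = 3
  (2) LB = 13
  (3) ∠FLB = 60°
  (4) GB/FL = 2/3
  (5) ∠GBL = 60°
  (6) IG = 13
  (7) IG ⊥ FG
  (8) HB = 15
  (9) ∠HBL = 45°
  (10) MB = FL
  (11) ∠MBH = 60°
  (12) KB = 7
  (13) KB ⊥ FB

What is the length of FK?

Step 1: By the law of cosines on triangle BLF: BF² = 13² + 3² − 2·13·3·cos(60°) = 139, so BF = √139.
Step 2: By the law of cosines on triangle FBK: FK² = √139² + 7² − 2·√139·7·cos(90°) = 188, so FK = 2·√47.

Therefore, the length of FK = 2·√47.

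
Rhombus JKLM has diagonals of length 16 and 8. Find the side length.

Half-diagonals are 8 and 4. side = sqrt(8^2 + 4^2) = sqrt(80) = 4*sqrt(5)

4*sqrt(5)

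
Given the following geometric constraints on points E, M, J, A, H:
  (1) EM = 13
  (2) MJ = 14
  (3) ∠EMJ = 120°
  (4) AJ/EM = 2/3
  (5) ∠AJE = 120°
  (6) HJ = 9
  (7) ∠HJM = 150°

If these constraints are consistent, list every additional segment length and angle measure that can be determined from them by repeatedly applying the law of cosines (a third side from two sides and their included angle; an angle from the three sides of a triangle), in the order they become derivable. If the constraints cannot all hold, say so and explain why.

The constraints are consistent. Derivable facts, in order:
After 1 step:
- EJ ≈ 23.39
- MH ≈ 22.25
After 2 steps:
- EA ≈ 28.72
- ∠EJM = 28.78°
- ∠HMJ = 11.67°
- ∠JEM = 31.22°
- ∠JHM = 18.33°
After 3 steps:
- ∠AEJ = 15.15°
- ∠EAJ = 44.85°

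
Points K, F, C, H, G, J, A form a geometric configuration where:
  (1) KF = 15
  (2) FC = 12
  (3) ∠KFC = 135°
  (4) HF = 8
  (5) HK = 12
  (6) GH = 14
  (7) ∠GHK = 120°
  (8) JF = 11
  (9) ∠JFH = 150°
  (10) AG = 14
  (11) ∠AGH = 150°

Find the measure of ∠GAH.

Step 1: By the law of cosines on triangle AGH: AH² = 14² + 14² − 2·14·14·cos(150°) = 731.48, so AH ≈ 27.05.
Step 2: By the inverse law of cosines on triangle GAH: cos(∠GAH) = (14² + 27.05² − 14²) / (2·14·27.05) = 731.48/757.29 = 0.9659, so ∠GAH = 15°.

Therefore, the measure of angle ∠GAH = 15°.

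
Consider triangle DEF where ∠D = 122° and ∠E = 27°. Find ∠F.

The interior angles sum to 180°: angle F = 180 - 122 - 27 = 31°.
The triangle is obtuse (angles 122°, 27°, 31°).

31 degrees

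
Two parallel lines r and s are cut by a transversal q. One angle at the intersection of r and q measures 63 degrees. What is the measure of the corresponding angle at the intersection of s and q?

Corresponding angles formed by parallel lines and a transversal are equal.
The given angle is 63 degrees.
The corresponding angle = 63 degrees.

63 degrees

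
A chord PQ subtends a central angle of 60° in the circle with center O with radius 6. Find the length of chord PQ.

Drop a perpendicular from the center to the chord, bisecting both the chord and the central angle.
Each half-chord = r sin(θ/2) = 6 sin(30°).
The full chord = 2 × 6 × sin(30°) = 6.

6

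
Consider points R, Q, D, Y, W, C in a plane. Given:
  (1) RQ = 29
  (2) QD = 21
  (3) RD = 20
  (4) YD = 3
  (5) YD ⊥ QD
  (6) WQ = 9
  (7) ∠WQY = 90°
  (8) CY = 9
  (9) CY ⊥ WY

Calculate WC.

Step 1: By the law of cosines on triangle QDY: QY² = 21² + 3² − 2·21·3·cos(90°) = 450, so QY = 15·√2.
Step 2: By the law of cosines on triangle WQY: WY² = 9² + (15·√2)² − 2·9·15·√2·cos(90°) = 531, so WY = 3·√59.
Step 3: By the law of cosines on triangle WYC: WC² = (3·√59)² + 9² − 2·3·√59·9·cos(90°) = 612, so WC = 6·√17.

Therefore, the length of WC = 6·√17.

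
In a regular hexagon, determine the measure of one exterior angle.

Each exterior angle of a regular n-gon is 360 / n.
For n = 6: 360 / 6 = 60 degrees.

60 degrees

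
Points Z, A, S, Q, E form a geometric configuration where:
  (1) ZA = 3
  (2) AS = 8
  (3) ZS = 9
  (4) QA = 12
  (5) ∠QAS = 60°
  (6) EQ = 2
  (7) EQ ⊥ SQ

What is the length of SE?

Step 1: By the law of cosines on triangle SAQ: SQ² = 8² + 12² − 2·8·12·cos(60°) = 112, so SQ = 4·√7.
Step 2: By the law of cosines on triangle SQE: SE² = (4·√7)² + 2² − 2·4·√7·2·cos(90°) = 116, so SE = 2·√29.

Therefore, the length of SE = 2·√29.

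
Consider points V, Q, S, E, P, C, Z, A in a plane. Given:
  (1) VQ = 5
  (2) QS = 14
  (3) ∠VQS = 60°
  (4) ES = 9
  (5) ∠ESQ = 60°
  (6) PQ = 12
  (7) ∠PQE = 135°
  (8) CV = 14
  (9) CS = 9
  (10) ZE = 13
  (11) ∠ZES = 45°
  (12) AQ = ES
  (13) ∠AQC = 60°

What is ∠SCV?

Step 1: By the law of cosines on triangle SQV: SV² = 14² + 5² − 2·14·5·cos(60°) = 151, so SV = √151.
Step 2: By the inverse law of cosines on triangle SCV: cos(∠SCV) = (9² + 14² − √151²) / (2·9·14) = 126/252 = 0.5, so ∠SCV = 60°.

Therefore, the measure of angle ∠SCV = 60°.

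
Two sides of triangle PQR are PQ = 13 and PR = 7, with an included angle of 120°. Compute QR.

When two sides and the included angle are known, the law of cosines gives the third side.
c^2 = a^2 + b^2 - 2ab cos(C) generalizes the Pythagorean theorem to non-right triangles.
Here: QR^2 = 169 + 49 - 182*(-1/2) = 309
QR = sqrt(309)

sqrt(309)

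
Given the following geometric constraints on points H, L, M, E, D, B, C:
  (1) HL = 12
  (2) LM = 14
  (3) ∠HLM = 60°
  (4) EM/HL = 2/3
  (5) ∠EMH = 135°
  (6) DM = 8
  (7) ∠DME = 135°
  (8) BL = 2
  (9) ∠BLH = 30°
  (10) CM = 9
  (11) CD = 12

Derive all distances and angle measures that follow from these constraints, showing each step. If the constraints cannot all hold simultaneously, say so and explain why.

The constraints are consistent.

From the given relations:
  EM = 2/3·HL = 2/3·12 = 8

Step 1: From HL = 12, LM = 14, and ∠HLM = 60°, by the law of cosines:
  HM² = HL² + LM² - 2·HL·LM·cos(60°) = 144 + 196 - 168 = 172
  HM = 2·√43

Step 2: From HL = 12, LB = 2, and ∠HLB = 30°, by the law of cosines:
  HB² = HL² + LB² - 2·HL·LB·cos(30°) = 144 + 4 - 41.57 = 106.4
  HB ≈ 10.32

Step 3: From EM = 8, MD = 8, and ∠EMD = 135°, by the law of cosines:
  ED² = EM² + MD² - 2·EM·MD·cos(135°) = 64 + 64 + 90.51 = 218.5
  ED ≈ 14.78

Step 4: From MC = 9, MD = 8, CD = 12, by the inverse law of cosines:
  cos(∠CMD) = (MC² + MD² - CD²) / (2·MC·MD)
  ∠CMD = 89.6°

Step 5: From DC = 12, DM = 8, CM = 9, by the inverse law of cosines:
  cos(∠CDM) = (DC² + DM² - CM²) / (2·DC·DM)
  ∠CDM = 48.59°

Step 6: From CD = 12, CM = 9, DM = 8, by the inverse law of cosines:
  cos(∠DCM) = (CD² + CM² - DM²) / (2·CD·CM)
  ∠DCM = 41.81°

Step 7: From HM = 2·√43, ME = 8, and ∠HME = 135°, by the law of cosines:
  HE² = HM² + ME² - 2·HM·ME·cos(135°) = 172 + 64 + 148.4 = 384.4
  HE ≈ 19.61

Step 8: From HB = 10.32, HL = 12, BL = 2, by the inverse law of cosines:
  cos(∠BHL) = (HB² + HL² - BL²) / (2·HB·HL)
  ∠BHL = 5.56°

Step 9: From HL = 12, HM = 2·√43, LM = 14, by the inverse law of cosines:
  cos(∠LHM) = (HL² + HM² - LM²) / (2·HL·HM)
  ∠LHM = 67.59°

Step 10: From MH = 2·√43, ML = 14, HL = 12, by the inverse law of cosines:
  cos(∠HML) = (MH² + ML² - HL²) / (2·MH·ML)
  ∠HML = 52.41°

Step 11: From ED = 14.78, EM = 8, DM = 8, by the inverse law of cosines:
  cos(∠DEM) = (ED² + EM² - DM²) / (2·ED·EM)
  ∠DEM = 22.5°

Step 12: From DE = 14.78, DM = 8, EM = 8, by the inverse law of cosines:
  cos(∠EDM) = (DE² + DM² - EM²) / (2·DE·DM)
  ∠EDM = 22.5°

Step 13: From BH = 10.32, BL = 2, HL = 12, by the inverse law of cosines:
  cos(∠HBL) = (BH² + BL² - HL²) / (2·BH·BL)
  ∠HBL = 144.44°

Step 14: From HE = 19.61, HM = 2·√43, EM = 8, by the inverse law of cosines:
  cos(∠EHM) = (HE² + HM² - EM²) / (2·HE·HM)
  ∠EHM = 16.77°

Step 15: From EH = 19.61, EM = 8, HM = 2·√43, by the inverse law of cosines:
  cos(∠HEM) = (EH² + EM² - HM²) / (2·EH·EM)
  ∠HEM = 28.23°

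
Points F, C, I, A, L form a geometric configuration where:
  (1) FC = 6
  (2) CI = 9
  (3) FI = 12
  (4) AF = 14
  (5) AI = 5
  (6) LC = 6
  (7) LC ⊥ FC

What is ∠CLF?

Step 1: By the law of cosines on triangle LCF: LF² = 6² + 6² − 2·6·6·cos(90°) = 72, so LF = 6·√2.
Step 2: By the inverse law of cosines on triangle CLF: cos(∠CLF) = (6² + (6·√2)² − 6²) / (2·6·6·√2) = 72/101.82 = 0.7071, so ∠CLF = 45°.

Therefore, the measure of angle ∠CLF = 45°.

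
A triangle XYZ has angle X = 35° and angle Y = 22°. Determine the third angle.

Let angle Z = x. Then 35 + 22 + x = 180.
x = 180 - 57 = 123 degrees.

123 degrees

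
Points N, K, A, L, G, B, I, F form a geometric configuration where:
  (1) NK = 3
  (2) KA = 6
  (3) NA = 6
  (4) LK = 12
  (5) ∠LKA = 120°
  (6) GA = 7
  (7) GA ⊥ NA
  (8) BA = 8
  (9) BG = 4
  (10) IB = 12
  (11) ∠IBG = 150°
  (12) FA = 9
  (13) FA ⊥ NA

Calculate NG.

Step 1: By the law of cosines on triangle NAG: NG² = 6² + 7² − 2·6·7·cos(90°) = 85, so NG = √85.

Therefore, the length of NG = √85.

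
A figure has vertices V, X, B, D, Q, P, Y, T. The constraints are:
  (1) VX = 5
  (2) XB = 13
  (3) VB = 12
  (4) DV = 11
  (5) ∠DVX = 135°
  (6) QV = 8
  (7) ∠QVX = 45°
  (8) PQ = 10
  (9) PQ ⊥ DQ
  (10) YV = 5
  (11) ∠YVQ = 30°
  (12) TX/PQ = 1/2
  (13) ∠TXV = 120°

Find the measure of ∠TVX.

From the given relations: TX = 1/2·PQ = 1/2·10 = 5.
Step 1: By the law of cosines on triangle VXT: VT² = 5² + 5² − 2·5·5·cos(120°) = 75, so VT = 5·√3.
Step 2: By the inverse law of cosines on triangle TVX: cos(∠TVX) = ((5·√3)² + 5² − 5²) / (2·5·√3·5) = 75/86.6 = 0.866, so ∠TVX = 30°.

Therefore, the measure of angle ∠TVX = 30°.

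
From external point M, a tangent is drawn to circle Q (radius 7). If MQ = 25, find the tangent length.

tangent = √(d² - r²) = √(25² - 7²) = √(625 - 49) = √576 = 24

24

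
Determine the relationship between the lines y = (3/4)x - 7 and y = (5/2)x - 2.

Slope of line 1: m1 = 3/4
Slope of line 2: m2 = 5/2
For parallel lines we need equal slopes: 3/4 != 5/2.
For perpendicular lines we need m1*m2 = -1: (3/4)(5/2) = 15/8 != -1.
Since neither condition holds, the lines are neither parallel nor perpendicular.

Neither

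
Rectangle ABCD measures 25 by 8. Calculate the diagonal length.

A rectangle's diagonal splits it into two right triangles, with the diagonal as the hypotenuse.
By the Pythagorean theorem, d^2 = 25^2 + 8^2 = 689.
Therefore d = sqrt(689).

sqrt(689)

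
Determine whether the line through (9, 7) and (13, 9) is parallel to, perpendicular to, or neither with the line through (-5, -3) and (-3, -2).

Slope of line 1: m1 = (9 - 7)/(13 - 9) = 2/4 = 1/2
Slope of line 2: m2 = (-2 - -3)/(-3 - -5) = 1/2 = 1/2
Two lines are parallel if and only if they have equal slopes (or both are vertical).
Here m1 = m2 = 1/2, confirming the lines are parallel.

Parallel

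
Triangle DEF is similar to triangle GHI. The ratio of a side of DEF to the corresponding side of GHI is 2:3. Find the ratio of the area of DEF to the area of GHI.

Area scales with the square of linear dimensions. If every length is multiplied by 2/3, then the area is multiplied by (2/3)^2 = 4/9.
The area ratio is 4:9.

4:9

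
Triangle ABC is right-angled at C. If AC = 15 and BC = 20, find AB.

By the Pythagorean theorem: AB^2 = AC^2 + BC^2
AB^2 = 15^2 + 20^2 = 225 + 400 = 625
AB = sqrt(625) = 25

25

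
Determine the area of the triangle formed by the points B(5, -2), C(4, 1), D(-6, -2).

Shoelace: Area = (1/2)|5(1--2) + 4(-2--2) + -6(-2-1)| = (1/2)(33) = 33/2

33/2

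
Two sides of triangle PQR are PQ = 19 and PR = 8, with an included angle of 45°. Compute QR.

By the law of cosines: QR^2 = PQ^2 + PR^2 - 2*PQ*PR*cos(P)
QR^2 = 19^2 + 8^2 - 2*19*8*cos(45°)
QR^2 = 361 + 64 - 304*(sqrt(2)/2)
QR^2 = 425 - 152*sqrt(2)
QR = sqrt(425 - 152*sqrt(2))

sqrt(425 - 152*sqrt(2))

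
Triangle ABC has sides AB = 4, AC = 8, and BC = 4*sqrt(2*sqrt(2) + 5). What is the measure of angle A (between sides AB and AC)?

When all three sides of a triangle are known, the law of cosines can be rearranged to find any angle.
cos(C) = (a² + b² - c²) / (2ab) gives cos(A) = -sqrt(2)/2.
Taking the inverse cosine: A = 135°.

135°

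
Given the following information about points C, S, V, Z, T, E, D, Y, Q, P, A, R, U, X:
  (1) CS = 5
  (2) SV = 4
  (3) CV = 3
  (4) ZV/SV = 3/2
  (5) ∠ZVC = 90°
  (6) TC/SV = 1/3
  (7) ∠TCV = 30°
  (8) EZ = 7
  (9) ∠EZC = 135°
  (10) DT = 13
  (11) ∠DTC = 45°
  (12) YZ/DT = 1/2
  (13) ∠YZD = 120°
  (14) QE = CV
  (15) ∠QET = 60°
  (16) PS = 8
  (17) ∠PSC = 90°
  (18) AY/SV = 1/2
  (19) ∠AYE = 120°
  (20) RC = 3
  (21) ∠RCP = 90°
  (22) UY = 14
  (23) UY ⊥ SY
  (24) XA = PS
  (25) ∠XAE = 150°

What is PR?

Step 1: By the law of cosines on triangle CSP: CP² = 5² + 8² − 2·5·8·cos(90°) = 89, so CP = √89.
Step 2: By the law of cosines on triangle PCR: PR² = √89² + 3² − 2·√89·3·cos(90°) = 98, so PR = 7·√2.

Therefore, the length of PR = 7·√2.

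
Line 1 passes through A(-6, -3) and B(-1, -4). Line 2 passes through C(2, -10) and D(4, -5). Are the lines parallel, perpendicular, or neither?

Slope of line 1: m1 = (-4 - -3)/(-1 - -6) = -1/5 = -1/5
Slope of line 2: m2 = (-5 - -10)/(4 - 2) = 5/2 = 5/2
m1 != m2 and m1*m2 = -1/2 != -1. Neither.

Neither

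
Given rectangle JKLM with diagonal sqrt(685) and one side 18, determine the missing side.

Using the Pythagorean theorem: d^2 = a^2 + b^2
b^2 = d^2 - a^2
b^2 = 685 - 324
b^2 = 361
b = sqrt(361) = 19

19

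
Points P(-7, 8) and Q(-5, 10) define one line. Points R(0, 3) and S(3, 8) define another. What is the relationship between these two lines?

Slope of line 1: m1 = (10 - 8)/(-5 - -7) = 2/2 = 1
Slope of line 2: m2 = (8 - 3)/(3 - 0) = 5/3 = 5/3
For parallel lines we need equal slopes: 1 != 5/3.
For perpendicular lines we need m1*m2 = -1: (1)(5/3) = 5/3 != -1.
Since neither condition holds, the lines are neither parallel nor perpendicular.

Neither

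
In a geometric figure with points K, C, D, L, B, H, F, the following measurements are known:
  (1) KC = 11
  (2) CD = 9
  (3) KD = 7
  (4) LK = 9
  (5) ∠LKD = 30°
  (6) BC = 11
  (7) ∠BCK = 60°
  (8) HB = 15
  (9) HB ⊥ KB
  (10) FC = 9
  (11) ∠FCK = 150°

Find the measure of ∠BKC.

Step 1: By the law of cosines on triangle KCB: KB² = 11² + 11² − 2·11·11·cos(60°) = 121, so KB = 11.
Step 2: By the inverse law of cosines on triangle BKC: cos(∠BKC) = (11² + 11² − 11²) / (2·11·11) = 121/242 = 0.5, so ∠BKC = 60°.

Therefore, the measure of angle ∠BKC = 60°.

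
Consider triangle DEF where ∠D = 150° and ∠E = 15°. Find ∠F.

Let angle F = x. Then 150 + 15 + x = 180.
x = 180 - 165 = 15 degrees.

15 degrees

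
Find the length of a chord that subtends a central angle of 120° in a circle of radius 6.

Chord length = 2r sin(θ/2)
= 2 × 6 × sin(120°/2)
= 2 × 6 × sin(60°)
= 6*sqrt(3)

6*sqrt(3)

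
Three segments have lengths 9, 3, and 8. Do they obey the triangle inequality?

For three segments to close into a triangle, no single side can be as long as the other two combined.
The longest side is 9, and 3 + 8 = 11 > 9.
A triangle can be formed.

Yes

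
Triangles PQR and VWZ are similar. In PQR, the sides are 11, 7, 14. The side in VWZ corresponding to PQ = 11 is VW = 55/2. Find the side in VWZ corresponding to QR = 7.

Similar triangles have proportional sides. Setting up the proportion:
VW / PQ = WZ / QR
55/2 / 11 = WZ / 7
WZ = 7 * 55/2 / 11 = 35/2.

35/2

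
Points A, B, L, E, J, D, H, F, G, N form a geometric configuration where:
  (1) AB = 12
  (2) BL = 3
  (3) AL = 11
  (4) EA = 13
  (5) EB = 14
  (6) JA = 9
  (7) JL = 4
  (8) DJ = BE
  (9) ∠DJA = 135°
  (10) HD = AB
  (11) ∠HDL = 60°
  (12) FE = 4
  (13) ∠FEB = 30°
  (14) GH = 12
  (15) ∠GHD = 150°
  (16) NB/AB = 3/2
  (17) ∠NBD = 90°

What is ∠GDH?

From the given relations: HD = AB = 12.
Step 1: By the law of cosines on triangle DHG: DG² = 12² + 12² − 2·12·12·cos(150°) = 537.42, so DG ≈ 23.18.
Step 2: By the inverse law of cosines on triangle GDH: cos(∠GDH) = (23.18² + 12² − 12²) / (2·23.18·12) = 537.42/556.37 = 0.9659, so ∠GDH = 15°.

Therefore, the measure of angle ∠GDH = 15°.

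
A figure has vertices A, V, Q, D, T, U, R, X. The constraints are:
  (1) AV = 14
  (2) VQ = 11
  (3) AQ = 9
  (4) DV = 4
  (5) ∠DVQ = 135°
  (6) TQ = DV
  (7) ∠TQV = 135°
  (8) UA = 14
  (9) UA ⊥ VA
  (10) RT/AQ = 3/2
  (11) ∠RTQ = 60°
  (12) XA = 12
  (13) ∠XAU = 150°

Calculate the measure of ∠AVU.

Step 1: By the law of cosines on triangle VAU: VU² = 14² + 14² − 2·14·14·cos(90°) = 392, so VU = 14·√2.
Step 2: By the inverse law of cosines on triangle AVU: cos(∠AVU) = (14² + (14·√2)² − 14²) / (2·14·14·√2) = 392/554.37 = 0.7071, so ∠AVU = 45°.

Therefore, the measure of angle ∠AVU = 45°.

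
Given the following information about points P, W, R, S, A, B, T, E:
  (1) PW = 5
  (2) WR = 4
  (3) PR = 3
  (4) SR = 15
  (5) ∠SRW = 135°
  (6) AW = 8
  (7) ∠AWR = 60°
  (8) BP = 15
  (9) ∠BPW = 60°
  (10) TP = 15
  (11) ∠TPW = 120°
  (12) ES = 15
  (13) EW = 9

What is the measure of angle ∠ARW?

Step 1: By the law of cosines on triangle RWA: RA² = 4² + 8² − 2·4·8·cos(60°) = 48, so RA = 4·√3.
Step 2: By the inverse law of cosines on triangle ARW: cos(∠ARW) = ((4·√3)² + 4² − 8²) / (2·4·√3·4) = 0/55.43 = 0, so ∠ARW = 90°.

Therefore, the measure of angle ∠ARW = 90°.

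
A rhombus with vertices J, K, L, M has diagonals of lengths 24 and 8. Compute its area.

Area = (24 * 8) / 2 = 192 / 2 = 96

96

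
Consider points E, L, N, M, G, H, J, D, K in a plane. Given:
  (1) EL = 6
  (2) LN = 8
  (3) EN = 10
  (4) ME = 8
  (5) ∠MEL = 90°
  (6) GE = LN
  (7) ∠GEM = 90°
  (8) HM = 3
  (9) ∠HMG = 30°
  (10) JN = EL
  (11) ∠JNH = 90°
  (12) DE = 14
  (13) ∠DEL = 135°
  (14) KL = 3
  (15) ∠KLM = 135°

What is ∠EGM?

From the given relations: GE = LN = 8.
Step 1: By the law of cosines on triangle GEM: GM² = 8² + 8² − 2·8·8·cos(90°) = 128, so GM = 8·√2.
Step 2: By the inverse law of cosines on triangle EGM: cos(∠EGM) = (8² + (8·√2)² − 8²) / (2·8·8·√2) = 128/181.02 = 0.7071, so ∠EGM = 45°.

Therefore, the measure of angle ∠EGM = 45°.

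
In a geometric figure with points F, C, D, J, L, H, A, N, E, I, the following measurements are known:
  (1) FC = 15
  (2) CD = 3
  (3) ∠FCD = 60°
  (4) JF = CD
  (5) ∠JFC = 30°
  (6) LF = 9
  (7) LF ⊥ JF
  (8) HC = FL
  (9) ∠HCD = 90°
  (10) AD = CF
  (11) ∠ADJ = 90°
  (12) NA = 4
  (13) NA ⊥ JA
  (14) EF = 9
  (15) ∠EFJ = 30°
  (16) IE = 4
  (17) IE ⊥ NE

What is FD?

Step 1: By the law of cosines on triangle FCD: FD² = 15² + 3² − 2·15·3·cos(60°) = 189, so FD = 3·√21.

Therefore, the length of FD = 3·√21.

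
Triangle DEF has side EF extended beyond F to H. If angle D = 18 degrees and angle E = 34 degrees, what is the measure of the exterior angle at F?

The interior angle at F is 180 - 18 - 34 = 128 degrees.
The exterior angle and interior angle at F are supplementary:
Exterior angle = 180 - 128 = 52 degrees.

52 degrees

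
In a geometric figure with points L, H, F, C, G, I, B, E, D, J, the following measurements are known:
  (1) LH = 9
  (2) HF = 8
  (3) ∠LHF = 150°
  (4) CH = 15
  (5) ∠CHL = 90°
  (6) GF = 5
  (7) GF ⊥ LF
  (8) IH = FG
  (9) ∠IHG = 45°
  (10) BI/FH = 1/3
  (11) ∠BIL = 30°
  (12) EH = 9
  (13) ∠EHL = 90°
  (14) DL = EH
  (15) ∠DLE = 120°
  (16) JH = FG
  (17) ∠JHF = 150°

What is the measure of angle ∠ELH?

Step 1: By the law of cosines on triangle LHE: LE² = 9² + 9² − 2·9·9·cos(90°) = 162, so LE = 9·√2.
Step 2: By the inverse law of cosines on triangle ELH: cos(∠ELH) = ((9·√2)² + 9² − 9²) / (2·9·√2·9) = 162/229.1 = 0.7071, so ∠ELH = 45°.

Therefore, the measure of angle ∠ELH = 45°.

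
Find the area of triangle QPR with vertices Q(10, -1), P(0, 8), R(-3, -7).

The Shoelace formula computes the area from vertex coordinates by summing cross products.
For vertices (10,-1), (0,8), (-3,-7):
Signed sum = 10*8 - 0*-1 + 0*-7 - -3*8 + -3*-1 - 10*-7
= 80 + 24 + 73 = 177
Area = (1/2)|177| = 177/2.

177/2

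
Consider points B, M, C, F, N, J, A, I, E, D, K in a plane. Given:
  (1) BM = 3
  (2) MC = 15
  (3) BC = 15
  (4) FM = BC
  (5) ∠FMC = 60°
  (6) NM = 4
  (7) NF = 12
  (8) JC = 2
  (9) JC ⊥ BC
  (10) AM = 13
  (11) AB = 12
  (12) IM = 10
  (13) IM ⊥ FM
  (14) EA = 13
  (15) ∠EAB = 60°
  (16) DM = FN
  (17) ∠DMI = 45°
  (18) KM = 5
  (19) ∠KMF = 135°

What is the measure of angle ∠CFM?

From the given relations: FM = BC = 15.
Step 1: By the law of cosines on triangle FMC: FC² = 15² + 15² − 2·15·15·cos(60°) = 225, so FC = 15.
Step 2: By the inverse law of cosines on triangle CFM: cos(∠CFM) = (15² + 15² − 15²) / (2·15·15) = 225/450 = 0.5, so ∠CFM = 60°.

Therefore, the measure of angle ∠CFM = 60°.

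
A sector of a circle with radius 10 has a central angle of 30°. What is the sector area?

The full circle has area πr² = π(10)² = 100*pi.
The sector covers 30° out of 360°, a fraction of 1/12.
Sector area = 100*pi × 1/12 = 25*pi/3.

25*pi/3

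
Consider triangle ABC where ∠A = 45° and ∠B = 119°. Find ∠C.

Let angle C = x. Then 45 + 119 + x = 180.
x = 180 - 164 = 16 degrees.

16 degrees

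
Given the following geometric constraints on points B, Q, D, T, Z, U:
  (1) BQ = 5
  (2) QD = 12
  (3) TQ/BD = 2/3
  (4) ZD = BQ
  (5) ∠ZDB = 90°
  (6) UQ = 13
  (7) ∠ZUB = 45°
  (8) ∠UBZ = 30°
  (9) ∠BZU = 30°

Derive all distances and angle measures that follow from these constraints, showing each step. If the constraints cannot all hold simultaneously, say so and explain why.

These constraints are not satisfiable: (7), (8) and (9) are the three interior angles of triangle ZUB, which must sum to 180°, but 45° + 30° + 30° = 105°. No planar figure meets all of them, so nothing further can be derived.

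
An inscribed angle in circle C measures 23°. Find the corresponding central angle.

The inscribed angle theorem states that a central angle is always twice any inscribed angle that subtends the same arc.
Since the inscribed angle is 23°, the central angle = 2 × 23° = 46°.

46°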